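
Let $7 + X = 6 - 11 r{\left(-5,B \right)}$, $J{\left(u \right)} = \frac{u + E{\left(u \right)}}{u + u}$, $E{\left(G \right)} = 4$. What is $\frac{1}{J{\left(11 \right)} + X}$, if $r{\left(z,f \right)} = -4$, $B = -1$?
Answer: $\frac{22}{961} \approx 0.022893$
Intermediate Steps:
$J{\left(u \right)} = \frac{4 + u}{2 u}$ ($J{\left(u \right)} = \frac{u + 4}{u + u} = \frac{4 + u}{2 u}$)
$X = 43$ ($X = -7 + \left(6 - -44\right) = -7 + \left(6 + 44\right) = -7 + 50 = 43$)
$\frac{1}{J{\left(11 \right)} + X} = \frac{1}{\frac{4 + 11}{2 \cdot 11} + 43} = \frac{1}{\frac{1}{2} \cdot \frac{1}{11} \cdot 15 + 43} = \frac{1}{\frac{15}{22} + 43} = \frac{1}{\frac{961}{22}} = \frac{22}{961}$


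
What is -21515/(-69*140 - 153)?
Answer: 21515/9813 ≈ 2.1925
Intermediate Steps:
-21515/(-69*140 - 153) = -21515/(-9660 - 153) = -21515/(-9813) = -21515*(-1/9813) = 21515/9813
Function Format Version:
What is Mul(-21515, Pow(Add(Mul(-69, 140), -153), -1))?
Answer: Rational(21515, 9813) ≈ 2.1925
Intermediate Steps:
Mul(-21515, Pow(Add(Mul(-69, 140), -153), -1)) = Mul(-21515, Pow(Add(-9660, -153), -1)) = Mul(-21515, Pow(-9813, -1)) = Mul(-21515, Rational(-1, 9813)) = Rational(21515, 9813)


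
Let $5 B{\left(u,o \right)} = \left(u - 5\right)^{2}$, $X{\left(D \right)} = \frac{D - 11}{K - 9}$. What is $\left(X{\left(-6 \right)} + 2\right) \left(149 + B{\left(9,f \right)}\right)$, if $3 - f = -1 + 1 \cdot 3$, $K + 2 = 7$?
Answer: $\frac{3805}{4} \approx 951.25$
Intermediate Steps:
$K = 5$ ($K = -2 + 7 = 5$)
$X{\left(D \right)} = \frac{11}{4} - \frac{D}{4}$ ($X{\left(D \right)} = \frac{D - 11}{5 - 9} = \frac{-11 + D}{-4} = \left(-11 + D\right) \left(- \frac{1}{4}\right) = \frac{11}{4} - \frac{D}{4}$)
$f = 1$ ($f = 3 - \left(-1 + 1 \cdot 3\right) = 3 - \left(-1 + 3\right) = 3 - 2 = 1$)
$B{\left(u,o \right)} = \frac{\left(-5 + u\right)^{2}}{5}$ ($B{\left(u,o \right)} = \frac{\left(u - 5\right)^{2}}{5} = \frac{\left(-5 + u\right)^{2}}{5}$)
$\left(X{\left(-6 \right)} + 2\right) \left(149 + B{\left(9,f \right)}\right) = \left(\left(\frac{11}{4} - - \frac{3}{2}\right) + 2\right) \left(149 + \frac{\left(-5 + 9\right)^{2}}{5}\right) = \left(\left(\frac{11}{4} + \frac{3}{2}\right) + 2\right) \left(149 + \frac{4^{2}}{5}\right) = \left(\frac{17}{4} + 2\right) \left(149 + \frac{1}{5} \cdot 16\right) = \frac{25 \left(149 + \frac{16}{5}\right)}{4} = \frac{25}{4} \cdot \frac{761}{5} = \frac{3805}{4}$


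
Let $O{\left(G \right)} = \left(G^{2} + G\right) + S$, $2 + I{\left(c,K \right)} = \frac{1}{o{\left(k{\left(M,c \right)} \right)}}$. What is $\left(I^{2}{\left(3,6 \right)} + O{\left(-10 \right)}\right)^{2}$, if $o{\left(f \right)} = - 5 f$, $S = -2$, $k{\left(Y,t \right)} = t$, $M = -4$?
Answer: $\frac{431019121}{50625} \approx 8514.0$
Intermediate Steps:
$I{\left(c,K \right)} = -2 - \frac{1}{5 c}$ ($I{\left(c,K \right)} = -2 + \frac{1}{\left(-5\right) c} = -2 - \frac{1}{5 c}$)
$O{\left(G \right)} = -2 + G + G^{2}$ ($O{\left(G \right)} = \left(G^{2} + G\right) - 2 = \left(G + G^{2}\right) - 2 = -2 + G + G^{2}$)
$\left(I^{2}{\left(3,6 \right)} + O{\left(-10 \right)}\right)^{2} = \left(\left(-2 - \frac{1}{5 \cdot 3}\right)^{2} - \left(12 - 100\right)\right)^{2} = \left(\left(-2 - \frac{1}{15}\right)^{2} - -88\right)^{2} = \left(\left(-2 - \frac{1}{15}\right)^{2} + 88\right)^{2} = \left(\left(- \frac{31}{15}\right)^{2} + 88\right)^{2} = \left(\frac{961}{225} + 88\right)^{2} = \left(\frac{20761}{225}\right)^{2} = \frac{431019121}{50625}$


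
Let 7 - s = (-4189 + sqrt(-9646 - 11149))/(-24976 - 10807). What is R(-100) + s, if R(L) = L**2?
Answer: 358076292/35783 + I*sqrt(20795)/35783 ≈ 10007.0 + 0.00403*I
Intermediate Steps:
s = 246292/35783 + I*sqrt(20795)/35783 (s = 7 - (-4189 + sqrt(-9646 - 11149))/(-24976 - 10807) = 7 - (-4189 + sqrt(-20795))/(-35783) = 7 - (-4189 + I*sqrt(20795))*(-1)/35783 = 7 - (4189/35783 - I*sqrt(20795)/35783) = 7 + (-4189/35783 + I*sqrt(20795)/35783) = 246292/35783 + I*sqrt(20795)/35783 ≈ 6.8829 + 0.00403*I)
R(-100) + s = (-100)**2 + (246292/35783 + I*sqrt(20795)/35783) = 10000 + (246292/35783 + I*sqrt(20795)/35783) = 358076292/35783 + I*sqrt(20795)/35783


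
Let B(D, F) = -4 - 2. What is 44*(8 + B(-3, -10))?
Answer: 88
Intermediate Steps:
B(D, F) = -6
44*(8 + B(-3, -10)) = 44*(8 - 6) = 44*2 = 88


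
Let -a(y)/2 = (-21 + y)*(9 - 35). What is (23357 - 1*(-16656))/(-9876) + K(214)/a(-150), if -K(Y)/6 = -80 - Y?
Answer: -10367135/2439372 ≈ -4.2499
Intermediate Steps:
K(Y) = 480 + 6*Y (K(Y) = -6*(-80 - Y) = 480 + 6*Y)
a(y) = -1092 + 52*y (a(y) = -2*(-21 + y)*(9 - 35) = -2*(-21 + y)*(-26) = -2*(546 - 26*y) = -1092 + 52*y)
(23357 - 1*(-16656))/(-9876) + K(214)/a(-150) = (23357 - 1*(-16656))/(-9876) + (480 + 6*214)/(-1092 + 52*(-150)) = (23357 + 16656)*(-1/9876) + (480 + 1284)/(-1092 - 7800) = 40013*(-1/9876) + 1764/(-8892) = -40013/9876 + 1764*(-1/8892) = -40013/9876 - 49/247 = -10367135/2439372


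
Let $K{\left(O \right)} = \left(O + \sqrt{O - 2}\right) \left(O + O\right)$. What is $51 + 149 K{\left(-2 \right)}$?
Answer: $1243 - 1192 i \approx 1243.0 - 1192.0 i$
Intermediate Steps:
$K{\left(O \right)} = 2 O \left(O + \sqrt{-2 + O}\right)$ ($K{\left(O \right)} = \left(O + \sqrt{-2 + O}\right) 2 O = 2 O \left(O + \sqrt{-2 + O}\right)$)
$51 + 149 K{\left(-2 \right)} = 51 + 149 \cdot 2 \left(-2\right) \left(-2 + \sqrt{-2 - 2}\right) = 51 + 149 \cdot 2 \left(-2\right) \left(-2 + \sqrt{-4}\right) = 51 + 149 \cdot 2 \left(-2\right) \left(-2 + 2 i\right) = 51 + 149 \left(8 - 8 i\right) = 51 + \left(1192 - 1192 i\right) = 1243 - 1192 i$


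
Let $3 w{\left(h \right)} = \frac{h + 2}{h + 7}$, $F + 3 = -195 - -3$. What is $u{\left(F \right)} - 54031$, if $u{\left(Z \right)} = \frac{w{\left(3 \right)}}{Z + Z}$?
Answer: $- \frac{126432541}{2340} \approx -54031.0$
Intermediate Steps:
$F = -195$ ($F = -3 - 192 = -195$)
$w{\left(h \right)} = \frac{2 + h}{3 \left(7 + h\right)}$ ($w{\left(h \right)} = \frac{\left(h + 2\right) \frac{1}{h + 7}}{3} = \frac{\left(2 + h\right) \frac{1}{7 + h}}{3} = \frac{\frac{1}{7 + h} \left(2 + h\right)}{3} = \frac{2 + h}{3 \left(7 + h\right)}$)
$u{\left(Z \right)} = \frac{1}{12 Z}$ ($u{\left(Z \right)} = \frac{\frac{1}{3} \frac{1}{7 + 3} \left(2 + 3\right)}{Z + Z} = \frac{\frac{1}{3} \cdot \frac{1}{10} \cdot 5}{2 Z} = \frac{1}{3} \cdot \frac{1}{10} \cdot 5 \frac{1}{2 Z} = \frac{\frac{1}{2} \frac{1}{Z}}{6} = \frac{1}{12 Z}$)
$u{\left(F \right)} - 54031 = \frac{1}{12 \left(-195\right)} - 54031 = \frac{1}{12} \left(- \frac{1}{195}\right) - 54031 = - \frac{1}{2340} - 54031 = - \frac{126432541}{2340}$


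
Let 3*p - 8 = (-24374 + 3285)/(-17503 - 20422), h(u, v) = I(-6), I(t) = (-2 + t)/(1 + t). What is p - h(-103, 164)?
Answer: 47483/37925 ≈ 1.2520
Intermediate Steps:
I(t) = (-2 + t)/(1 + t)
h(u, v) = 8/5 (h(u, v) = (-2 - 6)/(1 - 6) = -8/(-5) = -1/5*(-8) = 8/5)
p = 108163/37925 (p = 8/3 + ((-24374 + 3285)/(-17503 - 20422))/3 = 8/3 + (-21089/(-37925))/3 = 8/3 + (-21089*(-1/37925))/3 = 8/3 + (1/3)*(21089/37925) = 8/3 + 21089/113775 = 108163/37925 ≈ 2.8520)
p - h(-103, 164) = 108163/37925 - 1*8/5 = 108163/37925 - 8/5 = 47483/37925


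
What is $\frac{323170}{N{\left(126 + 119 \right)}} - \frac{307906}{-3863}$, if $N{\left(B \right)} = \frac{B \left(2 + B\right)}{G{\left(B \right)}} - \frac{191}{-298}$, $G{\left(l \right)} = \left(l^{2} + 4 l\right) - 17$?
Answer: $\frac{11349097009130154}{57331126807} \approx 1.9796 \cdot 10^{5}$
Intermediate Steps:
$G{\left(l \right)} = -17 + l^{2} + 4 l$
$N{\left(B \right)} = \frac{191}{298} + \frac{B \left(2 + B\right)}{-17 + B^{2} + 4 B}$ ($N{\left(B \right)} = \frac{B \left(2 + B\right)}{-17 + B^{2} + 4 B} - \frac{191}{-298} = \frac{B \left(2 + B\right)}{-17 + B^{2} + 4 B} - - \frac{191}{298} = \frac{B \left(2 + B\right)}{-17 + B^{2} + 4 B} + \frac{191}{298} = \frac{191}{298} + \frac{B \left(2 + B\right)}{-17 + B^{2} + 4 B}$)
$\frac{323170}{N{\left(126 + 119 \right)}} - \frac{307906}{-3863} = \frac{323170}{\frac{1}{298} \frac{1}{-17 + \left(126 + 119\right)^{2} + 4 \left(126 + 119\right)} \left(-3247 + 489 \left(126 + 119\right)^{2} + 1360 \left(126 + 119\right)\right)} - \frac{307906}{-3863} = \frac{323170}{\frac{1}{298} \frac{1}{-17 + 245^{2} + 4 \cdot 245} \left(-3247 + 489 \cdot 245^{2} + 1360 \cdot 245\right)} - - \frac{307906}{3863} = \frac{323170}{\frac{1}{298} \frac{1}{-17 + 60025 + 980} \left(-3247 + 489 \cdot 60025 + 333200\right)} + \frac{307906}{3863} = \frac{323170}{\frac{1}{298} \cdot \frac{1}{60988} \left(-3247 + 29352225 + 333200\right)} + \frac{307906}{3863} = \frac{323170}{\frac{1}{298} \cdot \frac{1}{60988} \cdot 29682178} + \frac{307906}{3863} = \frac{323170}{\frac{14841089}{9087212}} + \frac{307906}{3863} = 323170 \cdot \frac{9087212}{14841089} + \frac{307906}{3863} = \frac{2936714302040}{14841089} + \frac{307906}{3863} = \frac{11349097009130154}{57331126807}$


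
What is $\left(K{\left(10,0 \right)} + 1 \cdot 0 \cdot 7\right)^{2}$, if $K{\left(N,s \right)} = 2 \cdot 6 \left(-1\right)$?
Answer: $144$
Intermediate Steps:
$K{\left(N,s \right)} = -12$ ($K{\left(N,s \right)} = 12 \left(-1\right) = -12$)
$\left(K{\left(10,0 \right)} + 1 \cdot 0 \cdot 7\right)^{2} = \left(-12 + 1 \cdot 0 \cdot 7\right)^{2} = \left(-12 + 0 \cdot 7\right)^{2} = \left(-12 + 0\right)^{2} = \left(-12\right)^{2} = 144$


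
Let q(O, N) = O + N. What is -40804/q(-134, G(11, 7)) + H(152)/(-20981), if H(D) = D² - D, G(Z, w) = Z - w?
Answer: 426562482/1363765 ≈ 312.78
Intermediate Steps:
q(O, N) = N + O
-40804/q(-134, G(11, 7)) + H(152)/(-20981) = -40804/((11 - 1*7) - 134) + (152*(-1 + 152))/(-20981) = -40804/((11 - 7) - 134) + (152*151)*(-1/20981) = -40804/(4 - 134) + 22952*(-1/20981) = -40804/(-130) - 22952/20981 = -40804*(-1/130) - 22952/20981 = 20402/65 - 22952/20981 = 426562482/1363765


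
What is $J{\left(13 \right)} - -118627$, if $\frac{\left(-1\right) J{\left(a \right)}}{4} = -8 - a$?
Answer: $118711$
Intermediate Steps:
$J{\left(a \right)} = 32 + 4 a$ ($J{\left(a \right)} = - 4 \left(-8 - a\right) = 32 + 4 a$)
$J{\left(13 \right)} - -118627 = \left(32 + 4 \cdot 13\right) - -118627 = \left(32 + 52\right) + 118627 = 84 + 118627 = 118711$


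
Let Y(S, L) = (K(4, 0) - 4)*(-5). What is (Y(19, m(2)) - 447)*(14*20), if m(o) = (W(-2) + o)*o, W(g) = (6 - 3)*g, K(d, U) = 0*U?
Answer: -119560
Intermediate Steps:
K(d, U) = 0
W(g) = 3*g
m(o) = o*(-6 + o) (m(o) = (3*(-2) + o)*o = (-6 + o)*o = o*(-6 + o))
Y(S, L) = 20 (Y(S, L) = (0 - 4)*(-5) = -4*(-5) = 20)
(Y(19, m(2)) - 447)*(14*20) = (20 - 447)*(14*20) = -427*280 = -119560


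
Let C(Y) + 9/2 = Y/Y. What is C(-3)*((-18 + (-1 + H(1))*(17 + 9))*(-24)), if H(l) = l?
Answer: -1512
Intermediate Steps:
C(Y) = -7/2 (C(Y) = -9/2 + Y/Y = -9/2 + 1 = -7/2)
C(-3)*((-18 + (-1 + H(1))*(17 + 9))*(-24)) = -7*(-18 + (-1 + 1)*(17 + 9))*(-24)/2 = -7*(-18 + 0*26)*(-24)/2 = -7*(-18 + 0)*(-24)/2 = -(-63)*(-24) = -7/2*432 = -1512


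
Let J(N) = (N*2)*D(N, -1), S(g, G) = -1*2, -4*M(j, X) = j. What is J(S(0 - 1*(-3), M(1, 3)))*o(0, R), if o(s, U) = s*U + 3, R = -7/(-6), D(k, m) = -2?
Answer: 24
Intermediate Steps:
M(j, X) = -j/4
S(g, G) = -2
R = 7/6 (R = -7*(-⅙) = 7/6 ≈ 1.1667)
o(s, U) = 3 + U*s (o(s, U) = U*s + 3 = 3 + U*s)
J(N) = -4*N (J(N) = (N*2)*(-2) = (2*N)*(-2) = -4*N)
J(S(0 - 1*(-3), M(1, 3)))*o(0, R) = (-4*(-2))*(3 + (7/6)*0) = 8*(3 + 0) = 8*3 = 24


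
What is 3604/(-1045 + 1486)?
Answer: 3604/441 ≈ 8.1723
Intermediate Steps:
3604/(-1045 + 1486) = 3604/441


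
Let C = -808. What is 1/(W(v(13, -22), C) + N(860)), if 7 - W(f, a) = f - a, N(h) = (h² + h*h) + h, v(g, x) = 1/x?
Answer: 22/32543699 ≈ 6.7601e-7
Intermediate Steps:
N(h) = h + 2*h² (N(h) = (h² + h²) + h = 2*h² + h = h + 2*h²)
W(f, a) = 7 + a - f (W(f, a) = 7 - (f - a) = 7 + (a - f) = 7 + a - f)
1/(W(v(13, -22), C) + N(860)) = 1/((7 - 808 - 1/(-22)) + 860*(1 + 2*860)) = 1/((7 - 808 - 1*(-1/22)) + 860*(1 + 1720)) = 1/((7 - 808 + 1/22) + 860*1721) = 1/(-17621/22 + 1480060) = 1/(32543699/22) = 22/32543699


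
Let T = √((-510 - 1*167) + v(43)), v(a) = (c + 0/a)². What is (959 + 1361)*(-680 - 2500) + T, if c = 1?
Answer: -7377600 + 26*I ≈ -7.3776e+6 + 26.0*I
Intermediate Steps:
v(a) = 1 (v(a) = (1 + 0/a)² = (1 + 0)² = 1² = 1)
T = 26*I (T = √((-510 - 1*167) + 1) = √((-510 - 167) + 1) = √(-677 + 1) = √(-676) = 26*I ≈ 26.0*I)
(959 + 1361)*(-680 - 2500) + T = (959 + 1361)*(-680 - 2500) + 26*I = 2320*(-3180) + 26*I = -7377600 + 26*I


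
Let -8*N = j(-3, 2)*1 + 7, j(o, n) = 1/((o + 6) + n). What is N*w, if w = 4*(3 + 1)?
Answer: -72/5 ≈ -14.400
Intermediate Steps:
j(o, n) = 1/(6 + n + o) (j(o, n) = 1/((6 + o) + n) = 1/(6 + n + o))
w = 16 (w = 4*4 = 16)
N = -9/10 (N = -(1/(6 + 2 - 3) + 7)/8 = -(1/5 + 7)/8 = -((⅕)*1 + 7)/8 = -(⅕ + 7)/8 = -⅛*36/5 = -9/10 ≈ -0.90000)
N*w = -9/10*16 = -72/5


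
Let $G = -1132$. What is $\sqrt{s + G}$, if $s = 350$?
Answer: $i \sqrt{782} \approx 27.964 i$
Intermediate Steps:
$\sqrt{s + G} = \sqrt{350 - 1132} = \sqrt{-782} = i \sqrt{782}$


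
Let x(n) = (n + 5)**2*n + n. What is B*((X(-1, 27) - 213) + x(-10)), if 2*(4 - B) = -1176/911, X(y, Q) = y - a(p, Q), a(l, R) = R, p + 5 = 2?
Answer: -2120232/911 ≈ -2327.4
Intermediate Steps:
p = -3 (p = -5 + 2 = -3)
X(y, Q) = y - Q
B = 4232/911 (B = 4 - (-588)/911 = 4 - 1/2*(-1176/911) = 4 + 588/911 = 4232/911 ≈ 4.6454)
x(n) = n + n*(5 + n)**2 (x(n) = (5 + n)**2*n + n = n*(5 + n)**2 + n = n + n*(5 + n)**2)
B*((X(-1, 27) - 213) + x(-10)) = 4232*(((-1 - 1*27) - 213) - 10*(1 + (5 - 10)**2))/911 = 4232*(((-1 - 27) - 213) - 10*(1 + (-5)**2))/911 = 4232*((-28 - 213) - 10*(1 + 25))/911 = 4232*(-241 - 10*26)/911 = 4232*(-241 - 260)/911 = (4232/911)*(-501) = -2120232/911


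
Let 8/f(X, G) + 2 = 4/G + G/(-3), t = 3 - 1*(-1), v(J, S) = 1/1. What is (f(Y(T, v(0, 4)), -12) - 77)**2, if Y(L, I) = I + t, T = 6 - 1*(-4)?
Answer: 130321/25 ≈ 5212.8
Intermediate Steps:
v(J, S) = 1
T = 10 (T = 6 + 4 = 10)
t = 4 (t = 3 + 1 = 4)
Y(L, I) = 4 + I (Y(L, I) = I + 4 = 4 + I)
f(X, G) = 8/(-2 + 4/G - G/3) (f(X, G) = 8/(-2 + (4/G + G/(-3))) = 8/(-2 + (4/G + G*(-1/3))) = 8/(-2 + (4/G - G/3)) = 8/(-2 + 4/G - G/3))
(f(Y(T, v(0, 4)), -12) - 77)**2 = (-24*(-12)/(-12 + (-12)**2 + 6*(-12)) - 77)**2 = (-24*(-12)/(-12 + 144 - 72) - 77)**2 = (-24*(-12)/60 - 77)**2 = (-24*(-12)*1/60 - 77)**2 = (24/5 - 77)**2 = (-361/5)**2 = 130321/25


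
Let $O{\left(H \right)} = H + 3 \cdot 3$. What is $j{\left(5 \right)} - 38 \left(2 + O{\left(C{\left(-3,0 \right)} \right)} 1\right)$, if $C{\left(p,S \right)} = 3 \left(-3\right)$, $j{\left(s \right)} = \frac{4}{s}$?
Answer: $- \frac{376}{5} \approx -75.2$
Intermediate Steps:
$C{\left(p,S \right)} = -9$
$O{\left(H \right)} = 9 + H$ ($O{\left(H \right)} = H + 9 = 9 + H$)
$j{\left(5 \right)} - 38 \left(2 + O{\left(C{\left(-3,0 \right)} \right)} 1\right) = \frac{4}{5} - 38 \left(2 + \left(9 - 9\right) 1\right) = 4 \cdot \frac{1}{5} - 38 \left(2 + 0 \cdot 1\right) = \frac{4}{5} - 38 \left(2 + 0\right) = \frac{4}{5} - 76 = - \frac{376}{5}$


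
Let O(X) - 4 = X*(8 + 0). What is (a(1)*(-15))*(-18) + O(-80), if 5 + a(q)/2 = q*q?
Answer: -2796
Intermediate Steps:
a(q) = -10 + 2*q**2 (a(q) = -10 + 2*(q*q) = -10 + 2*q**2)
O(X) = 4 + 8*X (O(X) = 4 + X*(8 + 0) = 4 + X*8 = 4 + 8*X)
(a(1)*(-15))*(-18) + O(-80) = ((-10 + 2*1**2)*(-15))*(-18) + (4 + 8*(-80)) = ((-10 + 2*1)*(-15))*(-18) + (4 - 640) = ((-10 + 2)*(-15))*(-18) - 636 = -8*(-15)*(-18) - 636 = 120*(-18) - 636 = -2160 - 636 = -2796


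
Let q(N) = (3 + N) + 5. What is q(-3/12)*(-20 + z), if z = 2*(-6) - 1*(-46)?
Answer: 217/2 ≈ 108.50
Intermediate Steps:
z = 34 (z = -12 + 46 = 34)
q(N) = 8 + N
q(-3/12)*(-20 + z) = (8 - 3/12)*(-20 + 34) = (8 - 3*1/12)*14 = (8 - ¼)*14 = (31/4)*14 = 217/2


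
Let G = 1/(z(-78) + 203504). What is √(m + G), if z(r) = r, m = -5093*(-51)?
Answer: √10748720534632094/203426 ≈ 509.65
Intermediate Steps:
m = 259743
G = 1/203426 (G = 1/(-78 + 203504) = 1/203426 ≈ 4.9158e-6)
√(m + G) = √(259743 + 1/203426) = √(52838479519/203426) = √10748720534632094/203426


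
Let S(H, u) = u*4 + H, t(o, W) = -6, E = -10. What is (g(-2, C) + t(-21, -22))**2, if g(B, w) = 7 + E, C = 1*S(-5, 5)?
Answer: 81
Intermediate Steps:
S(H, u) = H + 4*u (S(H, u) = 4*u + H = H + 4*u)
C = 15 (C = 1*(-5 + 4*5) = 1*(-5 + 20) = 1*15 = 15)
g(B, w) = -3 (g(B, w) = 7 - 10 = -3)
(g(-2, C) + t(-21, -22))**2 = (-3 - 6)**2 = (-9)**2 = 81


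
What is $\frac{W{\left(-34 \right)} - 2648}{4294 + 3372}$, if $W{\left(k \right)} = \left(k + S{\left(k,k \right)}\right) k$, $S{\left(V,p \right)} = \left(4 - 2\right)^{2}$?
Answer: $- \frac{814}{3833} \approx -0.21237$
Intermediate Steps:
$S{\left(V,p \right)} = 4$ ($S{\left(V,p \right)} = 2^{2} = 4$)
$W{\left(k \right)} = k \left(4 + k\right)$ ($W{\left(k \right)} = \left(k + 4\right) k = \left(4 + k\right) k = k \left(4 + k\right)$)
$\frac{W{\left(-34 \right)} - 2648}{4294 + 3372} = \frac{- 34 \left(4 - 34\right) - 2648}{4294 + 3372} = \frac{\left(-34\right) \left(-30\right) - 2648}{7666} = \left(1020 - 2648\right) \frac{1}{7666} = \left(-1628\right) \frac{1}{7666} = - \frac{814}{3833}$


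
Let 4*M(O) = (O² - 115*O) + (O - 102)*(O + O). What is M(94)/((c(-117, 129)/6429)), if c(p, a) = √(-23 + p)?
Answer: 11180031*I*√35/140 ≈ 4.7244e+5*I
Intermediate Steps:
M(O) = -115*O/4 + O²/4 + O*(-102 + O)/2 (M(O) = ((O² - 115*O) + (O - 102)*(O + O))/4 = ((O² - 115*O) + (-102 + O)*(2*O))/4 = ((O² - 115*O) + 2*O*(-102 + O))/4 = (O² - 115*O + 2*O*(-102 + O))/4 = -115*O/4 + O²/4 + O*(-102 + O)/2)
M(94)/((c(-117, 129)/6429)) = ((¼)*94*(-319 + 3*94))/((√(-23 - 117)/6429)) = ((¼)*94*(-319 + 282))/((√(-140)*(1/6429))) = ((¼)*94*(-37))/(((2*I*√35)*(1/6429))) = -1739*(-6429*I*√35/70)/2 = -(-11180031)*I*√35/140 = 11180031*I*√35/140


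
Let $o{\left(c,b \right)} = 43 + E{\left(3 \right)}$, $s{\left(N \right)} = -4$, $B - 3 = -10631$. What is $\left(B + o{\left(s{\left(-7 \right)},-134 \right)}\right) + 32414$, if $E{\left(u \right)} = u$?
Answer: $21832$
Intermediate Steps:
$B = -10628$ ($B = 3 - 10631 = -10628$)
$o{\left(c,b \right)} = 46$ ($o{\left(c,b \right)} = 43 + 3 = 46$)
$\left(B + o{\left(s{\left(-7 \right)},-134 \right)}\right) + 32414 = \left(-10628 + 46\right) + 32414 = -10582 + 32414 = 21832$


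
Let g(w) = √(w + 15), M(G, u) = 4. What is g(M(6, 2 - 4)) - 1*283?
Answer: -283 + √19 ≈ -278.64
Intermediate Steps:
g(w) = √(15 + w)
g(M(6, 2 - 4)) - 1*283 = √(15 + 4) - 1*283 = √19 - 283 = -283 + √19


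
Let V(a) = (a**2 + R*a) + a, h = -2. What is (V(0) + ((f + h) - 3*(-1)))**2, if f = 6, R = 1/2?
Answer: 49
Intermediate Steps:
R = 1/2 ≈ 0.50000
V(a) = a**2 + 3*a/2 (V(a) = (a**2 + a/2) + a = a**2 + 3*a/2)
(V(0) + ((f + h) - 3*(-1)))**2 = ((1/2)*0*(3 + 2*0) + ((6 - 2) - 3*(-1)))**2 = ((1/2)*0*(3 + 0) + (4 + 3))**2 = ((1/2)*0*3 + 7)**2 = (0 + 7)**2 = 7**2 = 49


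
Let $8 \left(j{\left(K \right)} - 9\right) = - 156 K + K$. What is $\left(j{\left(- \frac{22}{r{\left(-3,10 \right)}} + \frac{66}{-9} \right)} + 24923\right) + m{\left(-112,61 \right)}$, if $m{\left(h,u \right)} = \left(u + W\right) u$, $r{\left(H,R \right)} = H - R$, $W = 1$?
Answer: $\frac{2248217}{78} \approx 28823.0$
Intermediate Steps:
$m{\left(h,u \right)} = u \left(1 + u\right)$ ($m{\left(h,u \right)} = \left(u + 1\right) u = \left(1 + u\right) u = u \left(1 + u\right)$)
$j{\left(K \right)} = 9 - \frac{155 K}{8}$ ($j{\left(K \right)} = 9 + \frac{- 156 K + K}{8} = 9 + \frac{\left(-155\right) K}{8} = 9 - \frac{155 K}{8}$)
$\left(j{\left(- \frac{22}{r{\left(-3,10 \right)}} + \frac{66}{-9} \right)} + 24923\right) + m{\left(-112,61 \right)} = \left(\left(9 - \frac{155 \left(- \frac{22}{-3 - 10} + \frac{66}{-9}\right)}{8}\right) + 24923\right) + 61 \left(1 + 61\right) = \left(\left(9 - \frac{155 \left(- \frac{22}{-3 - 10} + 66 \left(- \frac{1}{9}\right)\right)}{8}\right) + 24923\right) + 61 \cdot 62 = \left(\left(9 - \frac{155 \left(- \frac{22}{-13} - \frac{22}{3}\right)}{8}\right) + 24923\right) + 3782 = \left(\left(9 - \frac{155 \left(\left(-22\right) \left(- \frac{1}{13}\right) - \frac{22}{3}\right)}{8}\right) + 24923\right) + 3782 = \left(\left(9 - \frac{155 \left(\frac{22}{13} - \frac{22}{3}\right)}{8}\right) + 24923\right) + 3782 = \left(\left(9 - - \frac{8525}{78}\right) + 24923\right) + 3782 = \left(\left(9 + \frac{8525}{78}\right) + 24923\right) + 3782 = \left(\frac{9227}{78} + 24923\right) + 3782 = \frac{1953221}{78} + 3782 = \frac{2248217}{78}$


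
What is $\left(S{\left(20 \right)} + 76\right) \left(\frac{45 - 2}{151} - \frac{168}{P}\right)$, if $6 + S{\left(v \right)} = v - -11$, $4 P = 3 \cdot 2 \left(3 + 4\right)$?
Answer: $- \frac{239673}{151} \approx -1587.2$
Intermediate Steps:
$P = \frac{21}{2}$ ($P = \frac{3 \cdot 2 \left(3 + 4\right)}{4} = \frac{6 \cdot 7}{4} = \frac{1}{4} \cdot 42 = \frac{21}{2} \approx 10.5$)
$S{\left(v \right)} = 5 + v$ ($S{\left(v \right)} = -6 + \left(v - -11\right) = -6 + \left(v + 11\right) = -6 + \left(11 + v\right) = 5 + v$)
$\left(S{\left(20 \right)} + 76\right) \left(\frac{45 - 2}{151} - \frac{168}{P}\right) = \left(\left(5 + 20\right) + 76\right) \left(\frac{45 - 2}{151} - \frac{168}{\frac{21}{2}}\right) = \left(25 + 76\right) \left(43 \cdot \frac{1}{151} - 16\right) = 101 \left(\frac{43}{151} - 16\right) = 101 \left(- \frac{2373}{151}\right) = - \frac{239673}{151}$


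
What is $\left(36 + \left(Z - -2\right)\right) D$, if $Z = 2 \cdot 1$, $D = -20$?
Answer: $-800$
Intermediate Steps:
$Z = 2$
$\left(36 + \left(Z - -2\right)\right) D = \left(36 + \left(2 - -2\right)\right) \left(-20\right) = \left(36 + \left(2 + 2\right)\right) \left(-20\right) = \left(36 + 4\right) \left(-20\right) = 40 \left(-20\right) = -800$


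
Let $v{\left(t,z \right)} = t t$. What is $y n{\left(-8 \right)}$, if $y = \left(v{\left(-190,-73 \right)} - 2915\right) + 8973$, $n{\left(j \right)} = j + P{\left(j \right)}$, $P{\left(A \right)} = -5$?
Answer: $-548054$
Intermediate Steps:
$v{\left(t,z \right)} = t^{2}$
$n{\left(j \right)} = -5 + j$ ($n{\left(j \right)} = j - 5 = -5 + j$)
$y = 42158$ ($y = \left(\left(-190\right)^{2} - 2915\right) + 8973 = \left(36100 - 2915\right) + 8973 = 33185 + 8973 = 42158$)
$y n{\left(-8 \right)} = 42158 \left(-5 - 8\right) = 42158 \left(-13\right) = -548054$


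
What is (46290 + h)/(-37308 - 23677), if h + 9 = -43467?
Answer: -2814/60985 ≈ -0.046143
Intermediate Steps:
h = -43476 (h = -9 - 43467 = -43476)
(46290 + h)/(-37308 - 23677) = (46290 - 43476)/(-37308 - 23677) = 2814/(-60985) = 2814*(-1/60985) = -2814/60985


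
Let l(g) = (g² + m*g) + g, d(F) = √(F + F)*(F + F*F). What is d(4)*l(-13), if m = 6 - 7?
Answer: 6760*√2 ≈ 9560.1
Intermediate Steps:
m = -1
d(F) = √2*√F*(F + F²) (d(F) = √(2*F)*(F + F²) = (√2*√F)*(F + F²) = √2*√F*(F + F²))
l(g) = g² (l(g) = (g² - g) + g = g²)
d(4)*l(-13) = (√2*4^(3/2)*(1 + 4))*(-13)² = (√2*8*5)*169 = (40*√2)*169 = 6760*√2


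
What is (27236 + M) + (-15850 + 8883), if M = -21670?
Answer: -1401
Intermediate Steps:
(27236 + M) + (-15850 + 8883) = (27236 - 21670) + (-15850 + 8883) = 5566 - 6967 = -1401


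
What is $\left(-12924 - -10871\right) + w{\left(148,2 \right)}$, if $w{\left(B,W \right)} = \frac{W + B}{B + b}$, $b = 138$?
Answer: $- \frac{293504}{143} \approx -2052.5$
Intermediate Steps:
$w{\left(B,W \right)} = \frac{B + W}{138 + B}$ ($w{\left(B,W \right)} = \frac{W + B}{B + 138} = \frac{B + W}{138 + B}$)
$\left(-12924 - -10871\right) + w{\left(148,2 \right)} = \left(-12924 - -10871\right) + \frac{148 + 2}{138 + 148} = \left(-12924 + 10871\right) + \frac{1}{286} \cdot 150 = -2053 + \frac{1}{286} \cdot 150 = -2053 + \frac{75}{143} = - \frac{293504}{143}$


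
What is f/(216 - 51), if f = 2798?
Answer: 2798/165 ≈ 16.958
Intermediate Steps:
f/(216 - 51) = 2798/(216 - 51) = 2798/165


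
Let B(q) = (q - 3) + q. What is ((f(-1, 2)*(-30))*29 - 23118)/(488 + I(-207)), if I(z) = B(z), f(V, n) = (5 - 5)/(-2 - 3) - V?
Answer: -23988/71 ≈ -337.86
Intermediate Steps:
f(V, n) = -V (f(V, n) = 0/(-5) - V = 0*(-⅕) - V = 0 - V = -V)
B(q) = -3 + 2*q (B(q) = (-3 + q) + q = -3 + 2*q)
I(z) = -3 + 2*z
((f(-1, 2)*(-30))*29 - 23118)/(488 + I(-207)) = ((-1*(-1)*(-30))*29 - 23118)/(488 + (-3 + 2*(-207))) = ((1*(-30))*29 - 23118)/(488 + (-3 - 414)) = (-30*29 - 23118)/(488 - 417) = (-870 - 23118)/71 = -23988*1/71 = -23988/71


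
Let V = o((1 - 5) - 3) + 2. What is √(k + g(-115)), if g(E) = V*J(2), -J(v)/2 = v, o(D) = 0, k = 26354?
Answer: √26346 ≈ 162.31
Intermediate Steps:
J(v) = -2*v
V = 2 (V = 0 + 2 = 2)
g(E) = -8 (g(E) = 2*(-2*2) = 2*(-4) = -8)
√(k + g(-115)) = √(26354 - 8) = √26346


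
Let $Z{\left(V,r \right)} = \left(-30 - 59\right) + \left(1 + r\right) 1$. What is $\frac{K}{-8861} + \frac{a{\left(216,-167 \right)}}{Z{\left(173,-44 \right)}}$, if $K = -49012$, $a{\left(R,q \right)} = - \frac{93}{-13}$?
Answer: $\frac{27760173}{5068492} \approx 5.477$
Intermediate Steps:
$a{\left(R,q \right)} = \frac{93}{13}$ ($a{\left(R,q \right)} = \left(-93\right) \left(- \frac{1}{13}\right) = \frac{93}{13}$)
$Z{\left(V,r \right)} = -88 + r$ ($Z{\left(V,r \right)} = -89 + \left(1 + r\right) = -88 + r$)
$\frac{K}{-8861} + \frac{a{\left(216,-167 \right)}}{Z{\left(173,-44 \right)}} = - \frac{49012}{-8861} + \frac{93}{13 \left(-88 - 44\right)} = \left(-49012\right) \left(- \frac{1}{8861}\right) + \frac{93}{13 \left(-132\right)} = \frac{49012}{8861} + \frac{93}{13} \left(- \frac{1}{132}\right) = \frac{49012}{8861} - \frac{31}{572} = \frac{27760173}{5068492}$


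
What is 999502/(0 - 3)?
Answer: -999502/3 ≈ -3.3317e+5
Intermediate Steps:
999502/(0 - 3) = 999502/(-3) = 999502*(-⅓) = -999502/3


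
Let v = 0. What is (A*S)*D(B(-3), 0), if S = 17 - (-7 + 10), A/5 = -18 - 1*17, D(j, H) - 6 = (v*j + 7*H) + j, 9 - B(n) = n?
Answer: -44100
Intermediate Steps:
B(n) = 9 - n
D(j, H) = 6 + j + 7*H (D(j, H) = 6 + ((0*j + 7*H) + j) = 6 + ((0 + 7*H) + j) = 6 + (7*H + j) = 6 + (j + 7*H) = 6 + j + 7*H)
A = -175 (A = 5*(-18 - 1*17) = 5*(-18 - 17) = 5*(-35) = -175)
S = 14 (S = 17 - 1*3 = 17 - 3 = 14)
(A*S)*D(B(-3), 0) = (-175*14)*(6 + (9 - 1*(-3)) + 7*0) = -2450*(6 + (9 + 3) + 0) = -2450*(6 + 12 + 0) = -2450*18 = -44100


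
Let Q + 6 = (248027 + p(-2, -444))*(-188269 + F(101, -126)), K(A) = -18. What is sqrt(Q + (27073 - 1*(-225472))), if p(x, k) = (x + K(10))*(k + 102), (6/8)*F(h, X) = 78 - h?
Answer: 2*I*sqrt(107980016862)/3 ≈ 2.1907e+5*I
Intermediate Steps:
F(h, X) = 104 - 4*h/3 (F(h, X) = 4*(78 - h)/3 = 104 - 4*h/3)
p(x, k) = (-18 + x)*(102 + k) (p(x, k) = (x - 18)*(k + 102) = (-18 + x)*(102 + k))
Q = -143974113451/3 (Q = -6 + (248027 + (-1836 - 18*(-444) + 102*(-2) - 444*(-2)))*(-188269 + (104 - 4/3*101)) = -6 + (248027 + (-1836 + 7992 - 204 + 888))*(-188269 + (104 - 404/3)) = -6 + (248027 + 6840)*(-188269 - 92/3) = -6 + 254867*(-564899/3) = -6 - 143974113433/3 = -143974113451/3 ≈ -4.7991e+10)
sqrt(Q + (27073 - 1*(-225472))) = sqrt(-143974113451/3 + (27073 - 1*(-225472))) = sqrt(-143974113451/3 + (27073 + 225472)) = sqrt(-143974113451/3 + 252545) = sqrt(-143973355816/3) = 2*I*sqrt(107980016862)/3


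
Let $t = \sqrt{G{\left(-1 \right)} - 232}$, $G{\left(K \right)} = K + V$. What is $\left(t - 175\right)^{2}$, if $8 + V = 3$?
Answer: $\left(175 - i \sqrt{238}\right)^{2} \approx 30387.0 - 5399.5 i$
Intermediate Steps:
$V = -5$ ($V = -8 + 3 = -5$)
$G{\left(K \right)} = -5 + K$ ($G{\left(K \right)} = K - 5 = -5 + K$)
$t = i \sqrt{238}$ ($t = \sqrt{\left(-5 - 1\right) - 232} = \sqrt{-6 - 232} = \sqrt{-238} = i \sqrt{238} \approx 15.427 i$)
$\left(t - 175\right)^{2} = \left(i \sqrt{238} - 175\right)^{2} = \left(-175 + i \sqrt{238}\right)^{2}$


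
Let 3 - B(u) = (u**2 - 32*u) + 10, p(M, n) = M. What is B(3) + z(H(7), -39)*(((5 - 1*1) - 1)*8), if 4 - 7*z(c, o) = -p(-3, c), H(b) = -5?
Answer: 584/7 ≈ 83.429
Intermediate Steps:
B(u) = -7 - u**2 + 32*u (B(u) = 3 - ((u**2 - 32*u) + 10) = 3 - (10 + u**2 - 32*u) = 3 + (-10 - u**2 + 32*u) = -7 - u**2 + 32*u)
z(c, o) = 1/7 (z(c, o) = 4/7 - (-1)*(-3)/7 = 4/7 - 1/7*3 = 4/7 - 3/7 = 1/7)
B(3) + z(H(7), -39)*(((5 - 1*1) - 1)*8) = (-7 - 1*3**2 + 32*3) + (((5 - 1*1) - 1)*8)/7 = (-7 - 1*9 + 96) + (((5 - 1) - 1)*8)/7 = (-7 - 9 + 96) + ((4 - 1)*8)/7 = 80 + (3*8)/7 = 80 + (1/7)*24 = 80 + 24/7 = 584/7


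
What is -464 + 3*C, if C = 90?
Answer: -194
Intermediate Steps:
-464 + 3*C = -464 + 3*90 = -464 + 270 = -194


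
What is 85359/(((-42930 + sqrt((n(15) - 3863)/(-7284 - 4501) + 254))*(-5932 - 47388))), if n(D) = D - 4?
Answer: 4318568313795/115808768830643656 + 85359*sqrt(35322496970)/1158087688306436560 ≈ 3.7304e-5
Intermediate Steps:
n(D) = -4 + D
85359/(((-42930 + sqrt((n(15) - 3863)/(-7284 - 4501) + 254))*(-5932 - 47388))) = 85359/(((-42930 + sqrt(((-4 + 15) - 3863)/(-7284 - 4501) + 254))*(-5932 - 47388))) = 85359/(((-42930 + sqrt((11 - 3863)/(-11785) + 254))*(-53320))) = 85359/(((-42930 + sqrt(-3852*(-1/11785) + 254))*(-53320))) = 85359/(((-42930 + sqrt(3852/11785 + 254))*(-53320))) = 85359/(((-42930 + sqrt(2997242/11785))*(-53320))) = 85359/(((-42930 + sqrt(35322496970)/11785)*(-53320))) = 85359/(2289027600 - 10664*sqrt(35322496970)/2357)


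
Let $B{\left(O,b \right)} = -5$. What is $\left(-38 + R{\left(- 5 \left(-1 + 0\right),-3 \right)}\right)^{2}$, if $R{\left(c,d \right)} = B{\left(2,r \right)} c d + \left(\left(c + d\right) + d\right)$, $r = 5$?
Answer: $1296$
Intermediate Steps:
$R{\left(c,d \right)} = c + 2 d - 5 c d$ ($R{\left(c,d \right)} = - 5 c d + \left(\left(c + d\right) + d\right) = - 5 c d + \left(c + 2 d\right) = c + 2 d - 5 c d$)
$\left(-38 + R{\left(- 5 \left(-1 + 0\right),-3 \right)}\right)^{2} = \left(-38 - \left(6 + 5 \left(-1 + 0\right) + 5 \left(- 5 \left(-1 + 0\right)\right) \left(-3\right)\right)\right)^{2} = \left(-38 - \left(1 + 5 \left(\left(-5\right) \left(-1\right)\right) \left(-3\right)\right)\right)^{2} = \left(-38 - \left(1 - 75\right)\right)^{2} = \left(-38 + \left(5 - 6 + 75\right)\right)^{2} = \left(-38 + 74\right)^{2} = 36^{2} = 1296$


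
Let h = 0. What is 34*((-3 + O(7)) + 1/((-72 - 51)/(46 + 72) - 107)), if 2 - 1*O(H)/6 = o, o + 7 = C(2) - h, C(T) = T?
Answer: 16901162/12749 ≈ 1325.7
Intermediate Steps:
o = -5 (o = -7 + (2 - 1*0) = -7 + (2 + 0) = -7 + 2 = -5)
O(H) = 42 (O(H) = 12 - 6*(-5) = 12 + 30 = 42)
34*((-3 + O(7)) + 1/((-72 - 51)/(46 + 72) - 107)) = 34*((-3 + 42) + 1/((-72 - 51)/(46 + 72) - 107)) = 34*(39 + 1/(-123/118 - 107)) = 34*(39 + 1/(-12749/118)) = 34*(39 - 118/12749) = 34*(497093/12749) = 16901162/12749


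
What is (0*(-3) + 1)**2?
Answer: 1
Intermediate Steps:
(0*(-3) + 1)**2 = (0 + 1)**2 = 1**2 = 1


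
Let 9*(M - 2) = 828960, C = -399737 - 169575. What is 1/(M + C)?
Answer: -3/1431610 ≈ -2.0955e-6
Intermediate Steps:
C = -569312
M = 276326/3 (M = 2 + (⅑)*828960 = 2 + 276320/3 = 276326/3 ≈ 92109.)
1/(M + C) = 1/(276326/3 - 569312) = 1/(-1431610/3) = -3/1431610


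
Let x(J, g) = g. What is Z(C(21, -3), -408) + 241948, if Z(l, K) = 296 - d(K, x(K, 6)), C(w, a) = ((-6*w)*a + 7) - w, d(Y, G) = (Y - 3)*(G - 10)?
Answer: 240600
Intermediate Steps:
d(Y, G) = (-10 + G)*(-3 + Y) (d(Y, G) = (-3 + Y)*(-10 + G) = (-10 + G)*(-3 + Y))
C(w, a) = 7 - w - 6*a*w (C(w, a) = (-6*a*w + 7) - w = (7 - 6*a*w) - w = 7 - w - 6*a*w)
Z(l, K) = 284 + 4*K (Z(l, K) = 296 - (30 - 10*K - 3*6 + 6*K) = 296 - (30 - 10*K - 18 + 6*K) = 296 - (12 - 4*K) = 296 + (-12 + 4*K) = 284 + 4*K)
Z(C(21, -3), -408) + 241948 = (284 + 4*(-408)) + 241948 = (284 - 1632) + 241948 = -1348 + 241948 = 240600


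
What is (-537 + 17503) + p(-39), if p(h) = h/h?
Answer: 16967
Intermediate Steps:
p(h) = 1
(-537 + 17503) + p(-39) = (-537 + 17503) + 1 = 16966 + 1 = 16967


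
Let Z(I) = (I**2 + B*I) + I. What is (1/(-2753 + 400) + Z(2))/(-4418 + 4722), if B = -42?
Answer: -183535/715312 ≈ -0.25658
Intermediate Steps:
Z(I) = I**2 - 41*I (Z(I) = (I**2 - 42*I) + I = I**2 - 41*I)
(1/(-2753 + 400) + Z(2))/(-4418 + 4722) = (1/(-2753 + 400) + 2*(-41 + 2))/(-4418 + 4722) = (1/(-2353) + 2*(-39))/304 = (-1/2353 - 78)*(1/304) = -183535/2353*1/304 = -183535/715312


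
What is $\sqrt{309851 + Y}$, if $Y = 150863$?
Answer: $\sqrt{460714} \approx 678.76$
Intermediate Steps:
$\sqrt{309851 + Y} = \sqrt{309851 + 150863} = \sqrt{460714}$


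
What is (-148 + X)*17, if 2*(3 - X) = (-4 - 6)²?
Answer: -3315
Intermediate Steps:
X = -47 (X = 3 - (-4 - 6)²/2 = 3 - ½*(-10)² = 3 - ½*100 = 3 - 50 = -47)
(-148 + X)*17 = (-148 - 47)*17 = -195*17 = -3315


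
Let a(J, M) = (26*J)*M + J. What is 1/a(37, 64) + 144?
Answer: 8871121/61605 ≈ 144.00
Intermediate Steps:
a(J, M) = J + 26*J*M (a(J, M) = 26*J*M + J = J + 26*J*M)
1/a(37, 64) + 144 = 1/(37*(1 + 26*64)) + 144 = 1/(37*(1 + 1664)) + 144 = 1/(37*1665) + 144 = 1/61605 + 144 = 8871121/61605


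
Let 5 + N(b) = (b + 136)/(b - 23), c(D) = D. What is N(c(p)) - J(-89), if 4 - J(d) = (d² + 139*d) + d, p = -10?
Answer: -50070/11 ≈ -4551.8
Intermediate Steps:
J(d) = 4 - d² - 140*d (J(d) = 4 - ((d² + 139*d) + d) = 4 - (d² + 140*d) = 4 + (-d² - 140*d) = 4 - d² - 140*d)
N(b) = -5 + (136 + b)/(-23 + b) (N(b) = -5 + (b + 136)/(b - 23) = -5 + (136 + b)/(-23 + b))
N(c(p)) - J(-89) = (251 - 4*(-10))/(-23 - 10) - (4 - 1*(-89)² - 140*(-89)) = (251 + 40)/(-33) - (4 - 1*7921 + 12460) = -1/33*291 - (4 - 7921 + 12460) = -97/11 - 1*4543 = -97/11 - 4543 = -50070/11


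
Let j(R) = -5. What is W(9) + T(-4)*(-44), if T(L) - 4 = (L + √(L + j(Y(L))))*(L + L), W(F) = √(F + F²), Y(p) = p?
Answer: -1584 + 3*√10 + 1056*I ≈ -1574.5 + 1056.0*I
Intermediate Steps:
T(L) = 4 + 2*L*(L + √(-5 + L)) (T(L) = 4 + (L + √(L - 5))*(L + L) = 4 + (L + √(-5 + L))*(2*L) = 4 + 2*L*(L + √(-5 + L)))
W(9) + T(-4)*(-44) = √(9*(1 + 9)) + (4 + 2*(-4)² + 2*(-4)*√(-5 - 4))*(-44) = √(9*10) + (4 + 2*16 + 2*(-4)*√(-9))*(-44) = √90 + (4 + 32 + 2*(-4)*(3*I))*(-44) = 3*√10 + (4 + 32 - 24*I)*(-44) = 3*√10 + (36 - 24*I)*(-44) = 3*√10 + (-1584 + 1056*I) = -1584 + 3*√10 + 1056*I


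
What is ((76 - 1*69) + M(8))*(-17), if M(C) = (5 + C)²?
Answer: -2992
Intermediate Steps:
((76 - 1*69) + M(8))*(-17) = ((76 - 1*69) + (5 + 8)²)*(-17) = ((76 - 69) + 13²)*(-17) = (7 + 169)*(-17) = 176*(-17) = -2992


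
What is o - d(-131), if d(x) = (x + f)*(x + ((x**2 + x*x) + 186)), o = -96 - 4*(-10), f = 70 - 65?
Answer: 4331446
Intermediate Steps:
f = 5
o = -56 (o = -96 + 40 = -56)
d(x) = (5 + x)*(186 + x + 2*x**2) (d(x) = (x + 5)*(x + ((x**2 + x*x) + 186)) = (5 + x)*(x + ((x**2 + x**2) + 186)) = (5 + x)*(x + (2*x**2 + 186)) = (5 + x)*(x + (186 + 2*x**2)) = (5 + x)*(186 + x + 2*x**2))
o - d(-131) = -56 - (930 + 2*(-131)**3 + 11*(-131)**2 + 191*(-131)) = -56 - (930 + 2*(-2248091) + 11*17161 - 25021) = -56 - (930 - 4496182 + 188771 - 25021) = -56 - 1*(-4331502) = -56 + 4331502 = 4331446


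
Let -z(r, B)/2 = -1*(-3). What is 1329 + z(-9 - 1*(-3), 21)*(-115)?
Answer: 2019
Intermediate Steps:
z(r, B) = -6 (z(r, B) = -(-2)*(-3) = -2*3 = -6)
1329 + z(-9 - 1*(-3), 21)*(-115) = 1329 - 6*(-115) = 1329 + 690 = 2019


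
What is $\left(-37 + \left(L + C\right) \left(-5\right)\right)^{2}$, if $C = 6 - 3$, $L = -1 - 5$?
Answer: $484$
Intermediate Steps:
$L = -6$ ($L = -1 - 5 = -6$)
$C = 3$
$\left(-37 + \left(L + C\right) \left(-5\right)\right)^{2} = \left(-37 + \left(-6 + 3\right) \left(-5\right)\right)^{2} = \left(-37 - -15\right)^{2} = \left(-37 + 15\right)^{2} = \left(-22\right)^{2} = 484$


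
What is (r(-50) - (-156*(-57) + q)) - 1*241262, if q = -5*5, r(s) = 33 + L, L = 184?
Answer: -249912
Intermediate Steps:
r(s) = 217 (r(s) = 33 + 184 = 217)
q = -25 (q = -1*25 = -25)
(r(-50) - (-156*(-57) + q)) - 1*241262 = (217 - (-156*(-57) - 25)) - 1*241262 = (217 - (8892 - 25)) - 241262 = (217 - 1*8867) - 241262 = (217 - 8867) - 241262 = -8650 - 241262 = -249912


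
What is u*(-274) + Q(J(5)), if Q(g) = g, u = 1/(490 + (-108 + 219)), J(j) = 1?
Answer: 327/601 ≈ 0.54409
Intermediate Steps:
u = 1/601 (u = 1/(490 + 111) = 1/601 ≈ 0.0016639)
u*(-274) + Q(J(5)) = (1/601)*(-274) + 1 = -274/601 + 1 = 327/601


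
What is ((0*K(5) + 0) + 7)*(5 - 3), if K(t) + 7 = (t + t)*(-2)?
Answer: 14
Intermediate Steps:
K(t) = -7 - 4*t (K(t) = -7 + (t + t)*(-2) = -7 + (2*t)*(-2) = -7 - 4*t)
((0*K(5) + 0) + 7)*(5 - 3) = ((0*(-7 - 4*5) + 0) + 7)*(5 - 3) = ((0*(-7 - 20) + 0) + 7)*2 = ((0*(-27) + 0) + 7)*2 = ((0 + 0) + 7)*2 = (0 + 7)*2 = 7*2 = 14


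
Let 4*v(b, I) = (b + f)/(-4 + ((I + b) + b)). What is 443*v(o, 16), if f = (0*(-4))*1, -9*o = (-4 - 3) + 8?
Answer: -443/424 ≈ -1.0448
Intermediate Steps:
o = -⅑ (o = -((-4 - 3) + 8)/9 = -(-7 + 8)/9 = -⅑*1 = -⅑ ≈ -0.11111)
f = 0 (f = 0*1 = 0)
v(b, I) = b/(4*(-4 + I + 2*b)) (v(b, I) = ((b + 0)/(-4 + ((I + b) + b)))/4 = (b/(-4 + (I + 2*b)))/4 = (b/(-4 + I + 2*b))/4 = b/(4*(-4 + I + 2*b)))
443*v(o, 16) = 443*((¼)*(-⅑)/(-4 + 16 + 2*(-⅑))) = 443*((¼)*(-⅑)/(-4 + 16 - 2/9)) = 443*((¼)*(-⅑)/(106/9)) = 443*((¼)*(-⅑)*(9/106)) = 443*(-1/424) = -443/424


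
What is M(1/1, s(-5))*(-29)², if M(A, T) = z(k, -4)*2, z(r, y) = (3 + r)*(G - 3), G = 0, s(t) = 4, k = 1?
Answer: -20184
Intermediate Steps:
z(r, y) = -9 - 3*r (z(r, y) = (3 + r)*(0 - 3) = (3 + r)*(-3) = -9 - 3*r)
M(A, T) = -24 (M(A, T) = (-9 - 3*1)*2 = (-9 - 3)*2 = -12*2 = -24)
M(1/1, s(-5))*(-29)² = -24*(-29)² = -24*841 = -20184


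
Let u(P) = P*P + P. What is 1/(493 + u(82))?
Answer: 1/7299 ≈ 0.00013701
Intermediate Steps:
u(P) = P + P² (u(P) = P² + P = P + P²)
1/(493 + u(82)) = 1/(493 + 82*(1 + 82)) = 1/(493 + 82*83) = 1/(493 + 6806) = 1/7299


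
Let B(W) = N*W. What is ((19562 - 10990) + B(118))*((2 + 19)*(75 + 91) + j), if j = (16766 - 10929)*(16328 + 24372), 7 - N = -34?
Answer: 3185805466260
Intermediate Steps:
N = 41 (N = 7 - 1*(-34) = 7 + 34 = 41)
B(W) = 41*W
j = 237565900 (j = 5837*40700 = 237565900)
((19562 - 10990) + B(118))*((2 + 19)*(75 + 91) + j) = ((19562 - 10990) + 41*118)*((2 + 19)*(75 + 91) + 237565900) = (8572 + 4838)*(21*166 + 237565900) = 13410*(3486 + 237565900) = 13410*237569386 = 3185805466260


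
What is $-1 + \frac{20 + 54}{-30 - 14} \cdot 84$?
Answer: $- \frac{1565}{11} \approx -142.27$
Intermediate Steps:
$-1 + \frac{20 + 54}{-30 - 14} \cdot 84 = -1 + \frac{74}{-44} \cdot 84 = -1 + 74 \left(- \frac{1}{44}\right) 84 = -1 - \frac{1554}{11} = - \frac{1565}{11}$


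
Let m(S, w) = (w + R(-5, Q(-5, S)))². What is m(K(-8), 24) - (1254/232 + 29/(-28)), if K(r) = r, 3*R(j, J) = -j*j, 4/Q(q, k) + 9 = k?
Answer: 440444/1827 ≈ 241.07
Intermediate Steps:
Q(q, k) = 4/(-9 + k)
R(j, J) = -j²/3 (R(j, J) = (-j*j)/3 = (-j²)/3 = -j²/3)
m(S, w) = (-25/3 + w)² (m(S, w) = (w - ⅓*(-5)²)² = (w - ⅓*25)² = (w - 25/3)² = (-25/3 + w)²)
m(K(-8), 24) - (1254/232 + 29/(-28)) = (-25 + 3*24)²/9 - (1254/232 + 29/(-28)) = (-25 + 72)²/9 - (1254*(1/232) + 29*(-1/28)) = (⅑)*47² - (627/116 - 29/28) = (⅑)*2209 - 1*887/203 = 2209/9 - 887/203 = 440444/1827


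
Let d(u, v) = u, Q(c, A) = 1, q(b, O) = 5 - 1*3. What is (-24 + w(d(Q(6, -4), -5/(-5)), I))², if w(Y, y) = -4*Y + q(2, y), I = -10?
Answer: 676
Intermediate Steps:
q(b, O) = 2 (q(b, O) = 5 - 3 = 2)
w(Y, y) = 2 - 4*Y (w(Y, y) = -4*Y + 2 = 2 - 4*Y)
(-24 + w(d(Q(6, -4), -5/(-5)), I))² = (-24 + (2 - 4*1))² = (-24 + (2 - 4))² = (-24 - 2)² = (-26)² = 676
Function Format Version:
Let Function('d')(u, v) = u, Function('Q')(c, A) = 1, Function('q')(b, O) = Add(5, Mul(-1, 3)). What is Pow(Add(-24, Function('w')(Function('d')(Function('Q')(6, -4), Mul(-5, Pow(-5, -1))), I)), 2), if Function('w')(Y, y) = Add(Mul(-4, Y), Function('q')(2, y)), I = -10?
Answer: 676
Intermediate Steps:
Function('q')(b, O) = 2 (Function('q')(b, O) = Add(5, -3) = 2)
Function('w')(Y, y) = Add(2, Mul(-4, Y)) (Function('w')(Y, y) = Add(Mul(-4, Y), 2) = Add(2, Mul(-4, Y)))
Pow(Add(-24, Function('w')(Function('d')(Function('Q')(6, -4), Mul(-5, Pow(-5, -1))), I)), 2) = Pow(Add(-24, Add(2, Mul(-4, 1))), 2) = Pow(Add(-24, Add(2, -4)), 2) = Pow(Add(-24, -2), 2) = Pow(-26, 2) = 676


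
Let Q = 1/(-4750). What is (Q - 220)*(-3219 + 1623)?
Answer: 43890042/125 ≈ 3.5112e+5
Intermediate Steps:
Q = -1/4750 ≈ -0.00021053
(Q - 220)*(-3219 + 1623) = (-1/4750 - 220)*(-3219 + 1623) = -1045001/4750*(-1596) = 43890042/125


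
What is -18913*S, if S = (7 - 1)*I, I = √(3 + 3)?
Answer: -113478*√6 ≈ -2.7796e+5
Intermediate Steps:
I = √6 ≈ 2.4495
S = 6*√6 (S = (7 - 1)*√6 = 6*√6 ≈ 14.697)
-18913*S = -113478*√6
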